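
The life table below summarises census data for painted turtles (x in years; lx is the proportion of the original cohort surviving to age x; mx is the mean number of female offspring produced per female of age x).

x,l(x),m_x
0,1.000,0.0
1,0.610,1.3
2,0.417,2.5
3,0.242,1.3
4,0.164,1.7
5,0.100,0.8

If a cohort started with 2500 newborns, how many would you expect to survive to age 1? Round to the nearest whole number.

Expected survivors = N0 · l_1 = 2500 × 0.610 = 1525 → 1525

1525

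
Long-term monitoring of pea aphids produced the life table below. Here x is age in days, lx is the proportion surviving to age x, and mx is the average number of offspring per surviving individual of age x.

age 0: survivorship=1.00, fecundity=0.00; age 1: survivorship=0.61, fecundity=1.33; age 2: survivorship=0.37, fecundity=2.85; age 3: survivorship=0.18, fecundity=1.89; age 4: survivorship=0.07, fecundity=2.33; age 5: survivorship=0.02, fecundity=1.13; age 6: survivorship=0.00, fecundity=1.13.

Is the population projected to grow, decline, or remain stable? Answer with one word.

growing

R0 = Σ lx·mx = 0 + 0.8113 + 1.0545 + 0.3402 + 0.1631 + 0.0226 + 0 = 2.3917
R0 > 1, so the population is growing.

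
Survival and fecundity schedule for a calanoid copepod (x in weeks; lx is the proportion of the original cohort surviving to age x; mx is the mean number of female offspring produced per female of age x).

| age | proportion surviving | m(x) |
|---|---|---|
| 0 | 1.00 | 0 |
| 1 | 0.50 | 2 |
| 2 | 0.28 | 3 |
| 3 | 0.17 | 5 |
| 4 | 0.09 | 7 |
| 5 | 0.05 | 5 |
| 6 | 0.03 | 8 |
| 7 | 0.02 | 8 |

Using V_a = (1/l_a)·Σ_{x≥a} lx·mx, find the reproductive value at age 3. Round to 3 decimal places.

lx·mx for x ≥ 3: 0.85, 0.63, 0.25, 0.24, 0.16 → sum = 2.13
V_3 = 2.13 / l_3 = 2.13 / 0.17 = 12.529412… → 12.529

12.529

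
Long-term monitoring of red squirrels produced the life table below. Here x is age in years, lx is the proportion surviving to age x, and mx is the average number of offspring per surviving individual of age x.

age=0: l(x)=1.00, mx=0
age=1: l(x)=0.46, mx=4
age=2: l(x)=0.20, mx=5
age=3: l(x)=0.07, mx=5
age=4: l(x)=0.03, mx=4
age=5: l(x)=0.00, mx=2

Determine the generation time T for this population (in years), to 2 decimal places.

lx·mx: 0, 1.84, 1, 0.35, 0.12, 0 → R0 = 3.31
x·lx·mx: 0, 1.84, 2, 1.05, 0.48, 0 → Σ = 5.37
T = 5.37 / 3.31 = 1.622356… → 1.62

1.62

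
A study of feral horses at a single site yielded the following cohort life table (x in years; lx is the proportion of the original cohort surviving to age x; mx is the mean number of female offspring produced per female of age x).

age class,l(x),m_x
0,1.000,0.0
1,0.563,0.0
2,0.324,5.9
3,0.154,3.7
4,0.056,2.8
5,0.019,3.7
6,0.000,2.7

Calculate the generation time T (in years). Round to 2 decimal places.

2.40

lx·mx: 0, 0, 1.9116, 0.5698, 0.1568, 0.0703, 0 → R0 = 2.7085
x·lx·mx: 0, 0, 3.8232, 1.7094, 0.6272, 0.3515, 0 → Σ = 6.5113
T = 6.5113 / 2.7085 = 2.404024… → 2.40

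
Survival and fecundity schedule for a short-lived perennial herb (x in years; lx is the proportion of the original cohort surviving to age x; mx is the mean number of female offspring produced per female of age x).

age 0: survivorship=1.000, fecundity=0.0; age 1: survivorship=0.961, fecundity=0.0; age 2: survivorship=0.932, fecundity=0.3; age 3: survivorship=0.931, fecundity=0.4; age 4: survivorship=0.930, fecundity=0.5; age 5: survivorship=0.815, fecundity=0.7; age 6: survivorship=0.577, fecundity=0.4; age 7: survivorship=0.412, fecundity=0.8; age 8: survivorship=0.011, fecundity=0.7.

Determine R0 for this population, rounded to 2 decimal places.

2.26

lx·mx by age: 0, 0, 0.2796, 0.3724, 0.465, 0.5705, 0.2308, 0.3296, 0.0077
R0 = Σ lx·mx = 2.2556 → 2.26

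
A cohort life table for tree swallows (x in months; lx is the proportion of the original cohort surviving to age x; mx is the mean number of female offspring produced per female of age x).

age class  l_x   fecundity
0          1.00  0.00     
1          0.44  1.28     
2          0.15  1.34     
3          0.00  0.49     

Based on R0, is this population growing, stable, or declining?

declining

R0 = Σ lx·mx = 0 + 0.5632 + 0.201 + 0 = 0.7642
R0 < 1, so the population is declining.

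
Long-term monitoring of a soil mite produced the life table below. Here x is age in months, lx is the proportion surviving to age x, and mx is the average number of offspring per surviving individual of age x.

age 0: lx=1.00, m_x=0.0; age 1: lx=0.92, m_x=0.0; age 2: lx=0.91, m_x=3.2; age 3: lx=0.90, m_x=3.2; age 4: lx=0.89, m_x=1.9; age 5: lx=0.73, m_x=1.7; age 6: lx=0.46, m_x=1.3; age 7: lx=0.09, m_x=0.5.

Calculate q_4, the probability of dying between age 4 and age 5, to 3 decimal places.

q_4 = (l_4 − l_5) / l_4 = (0.89 − 0.73) / 0.89
     = 0.16 / 0.89 = 0.179775… → 0.180

0.180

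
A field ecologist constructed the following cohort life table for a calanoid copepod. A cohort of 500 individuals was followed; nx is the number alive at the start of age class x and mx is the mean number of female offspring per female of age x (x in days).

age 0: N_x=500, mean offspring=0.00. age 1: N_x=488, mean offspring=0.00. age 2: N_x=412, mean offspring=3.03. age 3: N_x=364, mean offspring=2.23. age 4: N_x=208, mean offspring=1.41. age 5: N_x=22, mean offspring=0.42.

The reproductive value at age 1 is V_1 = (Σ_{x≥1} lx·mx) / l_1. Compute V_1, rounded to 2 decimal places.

4.84

lx = nx/n0 = nx/500: 1, 0.976, 0.824, 0.728, 0.416, 0.044
lx·mx for x ≥ 1: 0, 2.49672, 1.62344, 0.58656, 0.01848 → sum = 4.7252
V_1 = 4.7252 / l_1 = 4.7252 / 0.976 = 4.841393… → 4.84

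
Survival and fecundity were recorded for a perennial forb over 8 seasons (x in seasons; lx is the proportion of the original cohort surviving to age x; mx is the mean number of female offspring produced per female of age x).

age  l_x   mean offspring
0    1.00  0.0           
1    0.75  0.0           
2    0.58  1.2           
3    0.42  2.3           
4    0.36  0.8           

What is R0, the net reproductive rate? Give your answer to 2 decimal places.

1.95

lx·mx by age: 0, 0, 0.696, 0.966, 0.288
R0 = Σ lx·mx = 1.95 → 1.95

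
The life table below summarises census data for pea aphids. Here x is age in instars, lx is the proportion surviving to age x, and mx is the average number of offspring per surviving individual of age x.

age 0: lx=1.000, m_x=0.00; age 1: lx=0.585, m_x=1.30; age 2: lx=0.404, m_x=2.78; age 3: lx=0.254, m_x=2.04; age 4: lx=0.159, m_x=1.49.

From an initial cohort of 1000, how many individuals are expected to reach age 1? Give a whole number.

585

Expected survivors = N0 · l_1 = 1000 × 0.585 = 585 → 585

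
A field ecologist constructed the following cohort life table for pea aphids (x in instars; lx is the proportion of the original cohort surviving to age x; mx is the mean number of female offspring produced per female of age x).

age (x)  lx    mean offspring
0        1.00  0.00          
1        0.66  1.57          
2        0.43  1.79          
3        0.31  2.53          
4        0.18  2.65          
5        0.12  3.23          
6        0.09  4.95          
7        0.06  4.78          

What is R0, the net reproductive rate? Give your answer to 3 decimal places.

4.187

lx·mx by age: 0, 1.0362, 0.7697, 0.7843, 0.477, 0.3876, 0.4455, 0.2868
R0 = Σ lx·mx = 4.1871 → 4.187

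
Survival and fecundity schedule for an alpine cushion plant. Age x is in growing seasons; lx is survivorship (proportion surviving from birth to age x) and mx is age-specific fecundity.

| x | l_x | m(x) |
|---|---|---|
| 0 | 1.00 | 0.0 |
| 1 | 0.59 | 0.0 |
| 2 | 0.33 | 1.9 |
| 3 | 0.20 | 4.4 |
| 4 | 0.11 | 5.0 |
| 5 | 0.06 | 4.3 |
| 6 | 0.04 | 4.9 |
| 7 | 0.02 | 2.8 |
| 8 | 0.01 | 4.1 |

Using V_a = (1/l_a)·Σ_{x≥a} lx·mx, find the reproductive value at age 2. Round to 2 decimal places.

lx·mx for x ≥ 2: 0.627, 0.88, 0.55, 0.258, 0.196, 0.056, 0.041 → sum = 2.608
V_2 = 2.608 / l_2 = 2.608 / 0.33 = 7.90303… → 7.90

7.90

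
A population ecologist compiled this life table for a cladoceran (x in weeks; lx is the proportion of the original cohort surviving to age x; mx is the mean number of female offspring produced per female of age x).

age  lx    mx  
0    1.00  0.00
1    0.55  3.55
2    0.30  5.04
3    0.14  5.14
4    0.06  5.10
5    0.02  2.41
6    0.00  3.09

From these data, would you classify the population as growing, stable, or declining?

R0 = Σ lx·mx = 0 + 1.9525 + 1.512 + 0.7196 + 0.306 + 0.0482 + 0 = 4.5383
R0 > 1, so the population is growing.

growing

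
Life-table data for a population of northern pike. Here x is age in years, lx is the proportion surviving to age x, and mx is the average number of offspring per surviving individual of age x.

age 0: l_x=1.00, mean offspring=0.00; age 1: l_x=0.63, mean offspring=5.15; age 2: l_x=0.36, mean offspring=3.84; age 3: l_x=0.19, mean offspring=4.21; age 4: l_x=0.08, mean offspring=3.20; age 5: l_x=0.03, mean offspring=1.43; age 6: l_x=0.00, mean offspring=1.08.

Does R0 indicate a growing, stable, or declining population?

R0 = Σ lx·mx = 0 + 3.2445 + 1.3824 + 0.7999 + 0.256 + 0.0429 + 0 = 5.7257
R0 > 1, so the population is growing.

growing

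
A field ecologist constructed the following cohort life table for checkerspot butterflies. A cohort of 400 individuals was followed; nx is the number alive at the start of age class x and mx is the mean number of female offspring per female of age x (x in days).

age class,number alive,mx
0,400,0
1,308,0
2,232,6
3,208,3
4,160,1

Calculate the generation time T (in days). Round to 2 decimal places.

2.43

lx = nx/n0 = nx/400: 1, 0.77, 0.58, 0.52, 0.4
lx·mx: 0, 0, 3.48, 1.56, 0.4 → R0 = 5.44
x·lx·mx: 0, 0, 6.96, 4.68, 1.6 → Σ = 13.24
T = 13.24 / 5.44 = 2.433824… → 2.43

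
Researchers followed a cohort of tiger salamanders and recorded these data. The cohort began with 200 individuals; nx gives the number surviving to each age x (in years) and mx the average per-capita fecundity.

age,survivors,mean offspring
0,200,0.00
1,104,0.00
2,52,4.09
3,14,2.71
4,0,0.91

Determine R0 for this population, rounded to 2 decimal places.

lx = nx/n0 = nx/200: 1, 0.52, 0.26, 0.07, 0
lx·mx by age: 0, 0, 1.0634, 0.1897, 0
R0 = Σ lx·mx = 1.2531 → 1.25

1.25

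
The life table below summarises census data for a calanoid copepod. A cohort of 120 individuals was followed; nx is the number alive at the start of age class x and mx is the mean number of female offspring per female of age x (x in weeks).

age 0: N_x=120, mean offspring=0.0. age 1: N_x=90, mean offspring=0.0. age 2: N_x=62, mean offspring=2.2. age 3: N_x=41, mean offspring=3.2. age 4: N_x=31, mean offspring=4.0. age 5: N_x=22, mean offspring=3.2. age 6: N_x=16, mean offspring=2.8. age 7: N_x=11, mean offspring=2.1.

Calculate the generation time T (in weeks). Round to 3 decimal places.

lx = nx/n0 = nx/120: 1, 0.75, 0.51667…, 0.34167…, 0.25833…, 0.18333…, 0.13333…, 0.09167…
lx·mx: 0, 0, 1.136667…, 1.093333…, 1.033333…, 0.586667…, 0.373333…, 0.1925… → R0 = 4.415833…
x·lx·mx: 0, 0, 2.273333…, 3.28…, 4.133333…, 2.933333…, 2.24…, 1.3475… → Σ = 16.2075…
T = 16.2075… / 4.415833… = 3.670315… → 3.670

3.670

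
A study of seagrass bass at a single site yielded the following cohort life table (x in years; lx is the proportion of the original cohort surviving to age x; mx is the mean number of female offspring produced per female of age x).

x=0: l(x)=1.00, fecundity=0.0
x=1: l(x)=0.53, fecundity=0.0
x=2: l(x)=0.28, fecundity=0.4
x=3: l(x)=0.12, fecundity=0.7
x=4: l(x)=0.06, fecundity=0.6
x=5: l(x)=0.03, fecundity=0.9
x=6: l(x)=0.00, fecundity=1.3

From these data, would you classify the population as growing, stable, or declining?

declining

R0 = Σ lx·mx = 0 + 0 + 0.112 + 0.084 + 0.036 + 0.027 + 0 = 0.259
R0 < 1, so the population is declining.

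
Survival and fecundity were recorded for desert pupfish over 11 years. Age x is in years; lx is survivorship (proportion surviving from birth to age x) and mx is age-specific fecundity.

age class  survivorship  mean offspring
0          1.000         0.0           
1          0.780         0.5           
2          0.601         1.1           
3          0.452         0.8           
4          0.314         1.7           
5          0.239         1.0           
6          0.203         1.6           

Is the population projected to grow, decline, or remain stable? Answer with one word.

R0 = Σ lx·mx = 0 + 0.39 + 0.6611 + 0.3616 + 0.5338 + 0.239 + 0.3248 = 2.5103
R0 > 1, so the population is growing.

growing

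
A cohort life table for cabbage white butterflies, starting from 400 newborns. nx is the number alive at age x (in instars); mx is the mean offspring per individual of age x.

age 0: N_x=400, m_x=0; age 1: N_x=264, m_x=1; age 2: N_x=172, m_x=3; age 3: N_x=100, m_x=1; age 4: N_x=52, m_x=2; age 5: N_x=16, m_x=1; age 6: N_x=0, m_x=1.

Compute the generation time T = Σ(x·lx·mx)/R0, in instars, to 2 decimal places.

2.09

lx = nx/n0 = nx/400: 1, 0.66, 0.43, 0.25, 0.13, 0.04, 0
lx·mx: 0, 0.66, 1.29, 0.25, 0.26, 0.04, 0 → R0 = 2.5
x·lx·mx: 0, 0.66, 2.58, 0.75, 1.04, 0.2, 0 → Σ = 5.23
T = 5.23 / 2.5 = 2.092 → 2.09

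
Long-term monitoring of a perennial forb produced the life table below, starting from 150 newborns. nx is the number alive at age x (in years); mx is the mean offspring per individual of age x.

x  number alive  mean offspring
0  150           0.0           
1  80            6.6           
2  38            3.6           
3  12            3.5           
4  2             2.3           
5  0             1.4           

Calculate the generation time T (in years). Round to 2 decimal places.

lx = nx/n0 = nx/150: 1, 0.53333…, 0.25333…, 0.08, 0.01333…, 0
lx·mx: 0, 3.52…, 0.912…, 0.28, 0.030667…, 0 → R0 = 4.742667…
x·lx·mx: 0, 3.52…, 1.824…, 0.84, 0.122667…, 0 → Σ = 6.306667…
T = 6.306667… / 4.742667… = 1.329772… → 1.33

1.33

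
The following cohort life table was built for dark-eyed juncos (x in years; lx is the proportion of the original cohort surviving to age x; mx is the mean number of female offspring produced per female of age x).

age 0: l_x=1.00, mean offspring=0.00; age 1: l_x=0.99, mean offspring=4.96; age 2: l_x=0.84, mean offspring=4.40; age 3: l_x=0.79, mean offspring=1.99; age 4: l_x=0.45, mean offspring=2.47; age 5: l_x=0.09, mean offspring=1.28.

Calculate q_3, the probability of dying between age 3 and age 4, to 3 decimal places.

0.430

q_3 = (l_3 − l_4) / l_3 = (0.79 − 0.45) / 0.79
     = 0.34 / 0.79 = 0.43038… → 0.430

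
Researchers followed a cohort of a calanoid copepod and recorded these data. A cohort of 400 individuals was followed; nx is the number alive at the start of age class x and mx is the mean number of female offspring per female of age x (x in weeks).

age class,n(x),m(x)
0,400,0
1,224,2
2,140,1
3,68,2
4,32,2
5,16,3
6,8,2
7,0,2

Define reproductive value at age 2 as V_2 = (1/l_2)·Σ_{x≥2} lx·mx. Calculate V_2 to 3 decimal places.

2.886

lx = nx/n0 = nx/400: 1, 0.56, 0.35, 0.17, 0.08, 0.04, 0.02, 0
lx·mx for x ≥ 2: 0.35, 0.34, 0.16, 0.12, 0.04, 0 → sum = 1.01
V_2 = 1.01 / l_2 = 1.01 / 0.35 = 2.885714… → 2.886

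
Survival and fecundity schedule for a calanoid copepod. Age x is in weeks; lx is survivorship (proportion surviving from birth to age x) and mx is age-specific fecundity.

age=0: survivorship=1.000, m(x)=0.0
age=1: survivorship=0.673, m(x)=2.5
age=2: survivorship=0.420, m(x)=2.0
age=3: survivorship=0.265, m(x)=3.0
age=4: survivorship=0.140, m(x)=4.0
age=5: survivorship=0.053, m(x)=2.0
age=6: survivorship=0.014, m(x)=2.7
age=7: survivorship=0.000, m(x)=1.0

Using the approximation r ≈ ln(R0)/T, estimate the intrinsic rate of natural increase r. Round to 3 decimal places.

0.640

R0 = Σ lx·mx = 0 + 1.6825 + 0.84 + 0.795 + 0.56 + 0.106 + 0.0378 + 0 = 4.0213
Σ x·lx·mx = 8.7443; T = 8.7443/4.0213 = 2.1745…
r ≈ ln(R0)/T = ln(4.0213)/2.1745… = 0.63997… → 0.640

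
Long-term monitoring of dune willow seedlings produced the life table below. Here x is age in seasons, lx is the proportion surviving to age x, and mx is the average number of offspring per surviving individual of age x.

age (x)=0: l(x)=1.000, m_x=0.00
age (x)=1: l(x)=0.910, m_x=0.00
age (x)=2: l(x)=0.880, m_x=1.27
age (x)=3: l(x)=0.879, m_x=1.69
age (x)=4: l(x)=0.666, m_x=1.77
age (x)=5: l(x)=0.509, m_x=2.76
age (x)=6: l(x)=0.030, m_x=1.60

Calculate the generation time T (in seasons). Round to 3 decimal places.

3.576

lx·mx: 0, 0, 1.1176, 1.48551, 1.17882, 1.40484, 0.048 → R0 = 5.23477
x·lx·mx: 0, 0, 2.2352, 4.45653, 4.71528, 7.0242, 0.288 → Σ = 18.71921
T = 18.71921 / 5.23477 = 3.575937… → 3.576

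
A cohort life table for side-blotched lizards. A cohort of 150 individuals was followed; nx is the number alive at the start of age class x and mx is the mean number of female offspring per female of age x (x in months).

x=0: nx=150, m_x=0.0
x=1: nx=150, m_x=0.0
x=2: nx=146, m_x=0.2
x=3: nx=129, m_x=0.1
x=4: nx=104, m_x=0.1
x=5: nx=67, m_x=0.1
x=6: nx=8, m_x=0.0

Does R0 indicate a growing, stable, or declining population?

lx = nx/n0 = nx/150: 1, 1, 0.97333…, 0.86, 0.69333…, 0.44667…, 0.05333…
R0 = Σ lx·mx = 0 + 0 + 0.194667… + 0.086 + 0.069333… + 0.044667… + 0 = 0.394667…
R0 < 1, so the population is declining.

declining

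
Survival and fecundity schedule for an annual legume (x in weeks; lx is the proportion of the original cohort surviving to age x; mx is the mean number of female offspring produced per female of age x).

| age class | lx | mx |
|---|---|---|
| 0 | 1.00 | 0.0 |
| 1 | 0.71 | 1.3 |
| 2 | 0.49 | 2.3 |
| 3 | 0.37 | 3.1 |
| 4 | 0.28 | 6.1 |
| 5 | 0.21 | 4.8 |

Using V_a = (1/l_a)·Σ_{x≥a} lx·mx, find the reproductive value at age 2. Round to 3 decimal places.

lx·mx for x ≥ 2: 1.127, 1.147, 1.708, 1.008 → sum = 4.99
V_2 = 4.99 / l_2 = 4.99 / 0.49 = 10.183673… → 10.184

10.184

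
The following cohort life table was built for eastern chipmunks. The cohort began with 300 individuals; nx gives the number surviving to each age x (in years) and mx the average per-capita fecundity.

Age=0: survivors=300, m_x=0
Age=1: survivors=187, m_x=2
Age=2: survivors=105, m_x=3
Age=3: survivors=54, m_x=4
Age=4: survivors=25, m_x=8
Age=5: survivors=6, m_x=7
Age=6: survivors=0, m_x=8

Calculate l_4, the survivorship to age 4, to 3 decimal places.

0.083

l_4 = n_4/n_0 = 25/300 = 0.083333… → 0.083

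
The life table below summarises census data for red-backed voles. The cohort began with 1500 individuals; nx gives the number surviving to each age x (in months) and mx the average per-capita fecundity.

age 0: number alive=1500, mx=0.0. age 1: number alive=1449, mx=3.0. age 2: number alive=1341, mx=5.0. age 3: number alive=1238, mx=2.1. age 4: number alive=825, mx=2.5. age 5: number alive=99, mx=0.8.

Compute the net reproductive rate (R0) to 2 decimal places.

lx = nx/n0 = nx/1500: 1, 0.966, 0.894, 0.82533…, 0.55, 0.066
lx·mx by age: 0, 2.898, 4.47, 1.7332…, 1.375, 0.0528
R0 = Σ lx·mx = 10.529… → 10.53

10.53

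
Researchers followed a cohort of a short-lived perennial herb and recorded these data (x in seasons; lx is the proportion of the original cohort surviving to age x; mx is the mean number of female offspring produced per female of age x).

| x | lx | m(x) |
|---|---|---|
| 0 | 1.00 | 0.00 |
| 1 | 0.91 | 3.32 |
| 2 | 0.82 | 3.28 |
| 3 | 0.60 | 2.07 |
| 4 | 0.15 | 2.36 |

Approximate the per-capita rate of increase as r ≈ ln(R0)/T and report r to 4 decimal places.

R0 = Σ lx·mx = 0 + 3.0212 + 2.6896 + 1.242 + 0.354 = 7.3068
Σ x·lx·mx = 13.5424; T = 13.5424/7.3068 = 1.8534…
r ≈ ln(R0)/T = ln(7.3068)/1.8534… = 1.07306… → 1.0731

1.0731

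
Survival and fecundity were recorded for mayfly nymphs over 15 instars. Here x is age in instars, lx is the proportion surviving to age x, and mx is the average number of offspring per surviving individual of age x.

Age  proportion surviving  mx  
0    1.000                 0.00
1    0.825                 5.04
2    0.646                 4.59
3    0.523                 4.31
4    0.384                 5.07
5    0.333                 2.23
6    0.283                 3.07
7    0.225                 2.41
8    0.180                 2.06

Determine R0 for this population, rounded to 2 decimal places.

13.85

lx·mx by age: 0, 4.158, 2.96514, 2.25413, 1.94688, 0.74259, 0.86881, 0.54225, 0.3708
R0 = Σ lx·mx = 13.8486 → 13.85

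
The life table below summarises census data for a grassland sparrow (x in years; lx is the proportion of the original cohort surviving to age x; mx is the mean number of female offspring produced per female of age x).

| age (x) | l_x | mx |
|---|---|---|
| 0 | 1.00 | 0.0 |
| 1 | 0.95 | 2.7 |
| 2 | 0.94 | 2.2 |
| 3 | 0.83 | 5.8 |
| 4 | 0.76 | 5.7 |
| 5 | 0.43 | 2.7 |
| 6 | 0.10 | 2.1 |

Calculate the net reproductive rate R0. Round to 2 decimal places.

15.15

lx·mx by age: 0, 2.565, 2.068, 4.814, 4.332, 1.161, 0.21
R0 = Σ lx·mx = 15.15 → 15.15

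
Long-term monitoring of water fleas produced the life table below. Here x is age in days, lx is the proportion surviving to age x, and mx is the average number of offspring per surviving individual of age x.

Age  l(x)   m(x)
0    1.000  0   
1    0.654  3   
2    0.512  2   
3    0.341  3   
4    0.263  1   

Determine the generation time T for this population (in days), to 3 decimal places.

lx·mx: 0, 1.962, 1.024, 1.023, 0.263 → R0 = 4.272
x·lx·mx: 0, 1.962, 2.048, 3.069, 1.052 → Σ = 8.131
T = 8.131 / 4.272 = 1.903324… → 1.903

1.903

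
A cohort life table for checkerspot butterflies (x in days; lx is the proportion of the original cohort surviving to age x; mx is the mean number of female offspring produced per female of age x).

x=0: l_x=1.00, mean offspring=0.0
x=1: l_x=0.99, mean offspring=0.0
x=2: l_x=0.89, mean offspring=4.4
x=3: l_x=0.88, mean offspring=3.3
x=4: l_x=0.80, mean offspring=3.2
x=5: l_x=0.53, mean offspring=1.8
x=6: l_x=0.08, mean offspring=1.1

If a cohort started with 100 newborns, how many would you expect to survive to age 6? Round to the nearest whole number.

8

Expected survivors = N0 · l_6 = 100 × 0.08 = 8 → 8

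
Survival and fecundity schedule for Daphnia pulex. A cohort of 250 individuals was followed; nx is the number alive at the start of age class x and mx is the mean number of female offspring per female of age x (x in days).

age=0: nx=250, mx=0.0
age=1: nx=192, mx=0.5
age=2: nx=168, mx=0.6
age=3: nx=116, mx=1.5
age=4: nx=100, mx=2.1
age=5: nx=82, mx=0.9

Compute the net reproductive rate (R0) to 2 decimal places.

lx = nx/n0 = nx/250: 1, 0.768, 0.672, 0.464, 0.4, 0.328
lx·mx by age: 0, 0.384, 0.4032, 0.696, 0.84, 0.2952
R0 = Σ lx·mx = 2.6184 → 2.62

2.62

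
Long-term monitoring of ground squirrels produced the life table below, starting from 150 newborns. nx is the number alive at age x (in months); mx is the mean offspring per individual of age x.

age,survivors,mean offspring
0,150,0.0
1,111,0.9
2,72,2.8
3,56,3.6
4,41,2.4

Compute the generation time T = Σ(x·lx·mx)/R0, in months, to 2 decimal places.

lx = nx/n0 = nx/150: 1, 0.74, 0.48, 0.37333…, 0.27333…
lx·mx: 0, 0.666, 1.344, 1.344…, 0.656… → R0 = 4.01…
x·lx·mx: 0, 0.666, 2.688, 4.032…, 2.624… → Σ = 10.01…
T = 10.01… / 4.01… = 2.496259… → 2.50

2.50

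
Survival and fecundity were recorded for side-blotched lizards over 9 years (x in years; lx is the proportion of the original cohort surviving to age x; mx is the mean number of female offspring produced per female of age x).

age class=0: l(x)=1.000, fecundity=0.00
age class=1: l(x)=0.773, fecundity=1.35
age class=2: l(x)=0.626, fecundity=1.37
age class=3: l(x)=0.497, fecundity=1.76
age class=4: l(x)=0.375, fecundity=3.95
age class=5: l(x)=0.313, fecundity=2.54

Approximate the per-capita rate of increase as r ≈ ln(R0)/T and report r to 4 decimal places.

0.5355

R0 = Σ lx·mx = 0 + 1.04355 + 0.85762 + 0.87472 + 1.48125 + 0.79502 = 5.05216
Σ x·lx·mx = 15.28305; T = 15.28305/5.05216 = 3.02505…
r ≈ ln(R0)/T = ln(5.05216)/3.02505… = 0.535467… → 0.5355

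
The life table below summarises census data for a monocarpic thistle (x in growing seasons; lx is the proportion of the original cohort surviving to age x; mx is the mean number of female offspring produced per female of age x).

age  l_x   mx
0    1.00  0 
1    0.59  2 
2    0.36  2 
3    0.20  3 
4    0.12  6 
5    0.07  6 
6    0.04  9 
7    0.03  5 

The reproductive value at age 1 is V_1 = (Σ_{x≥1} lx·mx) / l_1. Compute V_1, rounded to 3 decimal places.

7.034

lx·mx for x ≥ 1: 1.18, 0.72, 0.6, 0.72, 0.42, 0.36, 0.15 → sum = 4.15
V_1 = 4.15 / l_1 = 4.15 / 0.59 = 7.033898… → 7.034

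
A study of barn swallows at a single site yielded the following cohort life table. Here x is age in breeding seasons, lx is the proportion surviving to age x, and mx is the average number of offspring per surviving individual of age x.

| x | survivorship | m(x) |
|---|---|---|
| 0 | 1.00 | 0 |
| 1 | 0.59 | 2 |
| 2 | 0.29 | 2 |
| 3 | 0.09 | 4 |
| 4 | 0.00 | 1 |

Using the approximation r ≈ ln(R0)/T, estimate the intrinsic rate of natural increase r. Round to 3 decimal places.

R0 = Σ lx·mx = 0 + 1.18 + 0.58 + 0.36 + 0 = 2.12
Σ x·lx·mx = 3.42; T = 3.42/2.12 = 1.61321…
r ≈ ln(R0)/T = ln(2.12)/1.61321… = 0.46579… → 0.466

0.466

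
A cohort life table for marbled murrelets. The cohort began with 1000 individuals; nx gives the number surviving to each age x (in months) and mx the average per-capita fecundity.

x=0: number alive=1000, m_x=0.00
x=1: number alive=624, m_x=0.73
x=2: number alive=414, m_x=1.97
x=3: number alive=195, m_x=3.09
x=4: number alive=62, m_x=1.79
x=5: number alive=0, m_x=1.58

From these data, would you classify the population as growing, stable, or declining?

lx = nx/n0 = nx/1000: 1, 0.624, 0.414, 0.195, 0.062, 0
R0 = Σ lx·mx = 0 + 0.45552 + 0.81558 + 0.60255 + 0.11098 + 0 = 1.98463
R0 > 1, so the population is growing.

growing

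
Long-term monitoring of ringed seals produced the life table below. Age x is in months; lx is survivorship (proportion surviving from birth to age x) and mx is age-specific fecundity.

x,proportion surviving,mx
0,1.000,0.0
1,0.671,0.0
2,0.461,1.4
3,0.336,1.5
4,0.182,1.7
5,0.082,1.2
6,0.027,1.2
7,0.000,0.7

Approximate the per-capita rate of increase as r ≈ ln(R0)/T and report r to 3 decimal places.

R0 = Σ lx·mx = 0 + 0 + 0.6454 + 0.504 + 0.3094 + 0.0984 + 0.0324 + 0 = 1.5896
Σ x·lx·mx = 4.7268; T = 4.7268/1.5896 = 2.97358…
r ≈ ln(R0)/T = ln(1.5896)/2.97358… = 0.15587… → 0.156

0.156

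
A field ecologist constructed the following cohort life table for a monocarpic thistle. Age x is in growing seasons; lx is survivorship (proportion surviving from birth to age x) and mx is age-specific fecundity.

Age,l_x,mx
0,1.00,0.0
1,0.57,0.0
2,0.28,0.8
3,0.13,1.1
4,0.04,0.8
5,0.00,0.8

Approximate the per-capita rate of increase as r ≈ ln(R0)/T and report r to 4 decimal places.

-0.3648

R0 = Σ lx·mx = 0 + 0 + 0.224 + 0.143 + 0.032 + 0 = 0.399
Σ x·lx·mx = 1.005; T = 1.005/0.399 = 2.5188…
r ≈ ln(R0)/T = ln(0.399)/2.5188… = -0.364775… → -0.3648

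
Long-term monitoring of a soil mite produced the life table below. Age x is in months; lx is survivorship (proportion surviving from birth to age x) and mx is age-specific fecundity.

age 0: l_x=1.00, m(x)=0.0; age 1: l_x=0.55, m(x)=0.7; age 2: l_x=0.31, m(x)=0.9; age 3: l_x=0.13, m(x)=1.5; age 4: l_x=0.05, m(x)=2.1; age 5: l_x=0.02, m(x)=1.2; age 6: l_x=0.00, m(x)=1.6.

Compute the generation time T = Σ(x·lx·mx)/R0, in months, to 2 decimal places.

2.09

lx·mx: 0, 0.385, 0.279, 0.195, 0.105, 0.024, 0 → R0 = 0.988
x·lx·mx: 0, 0.385, 0.558, 0.585, 0.42, 0.12, 0 → Σ = 2.068
T = 2.068 / 0.988 = 2.093117… → 2.09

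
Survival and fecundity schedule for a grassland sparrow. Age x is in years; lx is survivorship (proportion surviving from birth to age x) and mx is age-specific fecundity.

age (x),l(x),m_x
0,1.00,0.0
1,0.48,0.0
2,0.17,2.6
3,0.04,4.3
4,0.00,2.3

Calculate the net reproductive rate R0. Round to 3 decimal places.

lx·mx by age: 0, 0, 0.442, 0.172, 0
R0 = Σ lx·mx = 0.614 → 0.614

0.614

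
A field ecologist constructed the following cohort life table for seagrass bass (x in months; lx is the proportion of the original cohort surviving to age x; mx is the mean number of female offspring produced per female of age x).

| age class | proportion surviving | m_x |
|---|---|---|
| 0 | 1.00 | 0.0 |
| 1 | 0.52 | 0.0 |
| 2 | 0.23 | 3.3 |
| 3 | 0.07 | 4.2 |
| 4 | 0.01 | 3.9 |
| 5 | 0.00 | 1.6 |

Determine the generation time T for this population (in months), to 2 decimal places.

2.34

lx·mx: 0, 0, 0.759, 0.294, 0.039, 0 → R0 = 1.092
x·lx·mx: 0, 0, 1.518, 0.882, 0.156, 0 → Σ = 2.556
T = 2.556 / 1.092 = 2.340659… → 2.34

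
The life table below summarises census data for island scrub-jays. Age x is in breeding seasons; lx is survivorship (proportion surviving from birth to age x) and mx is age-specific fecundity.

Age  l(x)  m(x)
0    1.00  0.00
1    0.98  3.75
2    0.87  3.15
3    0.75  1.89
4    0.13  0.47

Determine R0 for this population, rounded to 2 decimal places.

lx·mx by age: 0, 3.675, 2.7405, 1.4175, 0.0611
R0 = Σ lx·mx = 7.8941 → 7.89

7.89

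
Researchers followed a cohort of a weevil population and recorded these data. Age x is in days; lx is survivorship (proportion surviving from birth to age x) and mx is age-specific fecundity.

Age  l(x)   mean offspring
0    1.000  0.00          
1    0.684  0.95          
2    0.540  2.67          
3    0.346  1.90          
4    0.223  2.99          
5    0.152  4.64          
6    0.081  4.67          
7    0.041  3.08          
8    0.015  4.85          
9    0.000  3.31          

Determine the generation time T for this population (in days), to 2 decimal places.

3.29

lx·mx: 0, 0.6498, 1.4418, 0.6574, 0.66677, 0.70528, 0.37827, 0.12628, 0.07275, 0 → R0 = 4.69835
x·lx·mx: 0, 0.6498, 2.8836, 1.9722, 2.66708, 3.5264, 2.26962, 0.88396, 0.582, 0 → Σ = 15.43466
T = 15.43466 / 4.69835 = 3.285124… → 3.29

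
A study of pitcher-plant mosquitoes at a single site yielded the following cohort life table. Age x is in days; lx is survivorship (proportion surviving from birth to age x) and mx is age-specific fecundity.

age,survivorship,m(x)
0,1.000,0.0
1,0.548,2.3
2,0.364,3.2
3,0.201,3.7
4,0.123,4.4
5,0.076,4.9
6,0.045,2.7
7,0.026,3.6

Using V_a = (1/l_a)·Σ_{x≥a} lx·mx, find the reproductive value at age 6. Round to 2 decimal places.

lx·mx for x ≥ 6: 0.1215, 0.0936 → sum = 0.2151
V_6 = 0.2151 / l_6 = 0.2151 / 0.045 = 4.78 → 4.78

4.78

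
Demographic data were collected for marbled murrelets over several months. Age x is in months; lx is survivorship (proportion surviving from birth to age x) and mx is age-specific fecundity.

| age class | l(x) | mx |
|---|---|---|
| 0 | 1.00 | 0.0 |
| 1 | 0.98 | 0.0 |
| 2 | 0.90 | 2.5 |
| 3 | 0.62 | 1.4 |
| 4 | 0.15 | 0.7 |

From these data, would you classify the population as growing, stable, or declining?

R0 = Σ lx·mx = 0 + 0 + 2.25 + 0.868 + 0.105 = 3.223
R0 > 1, so the population is growing.

growing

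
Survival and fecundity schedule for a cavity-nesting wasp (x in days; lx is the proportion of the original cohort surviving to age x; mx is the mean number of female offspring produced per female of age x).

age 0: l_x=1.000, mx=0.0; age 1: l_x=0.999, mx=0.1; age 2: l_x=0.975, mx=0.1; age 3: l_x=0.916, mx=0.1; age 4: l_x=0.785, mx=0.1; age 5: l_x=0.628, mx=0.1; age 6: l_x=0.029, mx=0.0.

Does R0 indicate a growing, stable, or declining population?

declining

R0 = Σ lx·mx = 0 + 0.0999 + 0.0975 + 0.0916 + 0.0785 + 0.0628 + 0 = 0.4303
R0 < 1, so the population is declining.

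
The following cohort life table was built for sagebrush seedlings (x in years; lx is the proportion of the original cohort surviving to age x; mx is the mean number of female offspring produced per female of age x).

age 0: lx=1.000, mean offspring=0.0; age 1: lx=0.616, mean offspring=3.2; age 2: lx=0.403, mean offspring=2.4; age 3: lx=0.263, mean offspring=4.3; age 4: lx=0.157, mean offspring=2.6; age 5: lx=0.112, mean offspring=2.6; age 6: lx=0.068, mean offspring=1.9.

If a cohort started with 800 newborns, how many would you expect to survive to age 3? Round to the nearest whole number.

210

Expected survivors = N0 · l_3 = 800 × 0.263 = 210.4 → 210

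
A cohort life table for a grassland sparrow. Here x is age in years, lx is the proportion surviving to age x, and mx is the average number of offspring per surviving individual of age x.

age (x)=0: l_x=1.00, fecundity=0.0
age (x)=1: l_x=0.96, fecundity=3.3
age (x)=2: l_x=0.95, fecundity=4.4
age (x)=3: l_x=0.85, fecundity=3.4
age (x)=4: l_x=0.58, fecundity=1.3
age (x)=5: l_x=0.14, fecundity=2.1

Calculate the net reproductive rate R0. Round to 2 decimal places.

lx·mx by age: 0, 3.168, 4.18, 2.89, 0.754, 0.294
R0 = Σ lx·mx = 11.286 → 11.29

11.29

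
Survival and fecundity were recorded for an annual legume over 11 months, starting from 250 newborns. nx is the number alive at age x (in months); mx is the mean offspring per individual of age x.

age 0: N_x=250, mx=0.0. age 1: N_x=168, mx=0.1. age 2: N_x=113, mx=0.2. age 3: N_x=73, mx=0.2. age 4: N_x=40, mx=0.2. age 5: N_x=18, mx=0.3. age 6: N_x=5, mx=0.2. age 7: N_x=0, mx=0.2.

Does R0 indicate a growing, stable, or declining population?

lx = nx/n0 = nx/250: 1, 0.672, 0.452, 0.292, 0.16, 0.072, 0.02, 0
R0 = Σ lx·mx = 0 + 0.0672 + 0.0904 + 0.0584 + 0.032 + 0.0216 + 0.004 + 0 = 0.2736
R0 < 1, so the population is declining.

declining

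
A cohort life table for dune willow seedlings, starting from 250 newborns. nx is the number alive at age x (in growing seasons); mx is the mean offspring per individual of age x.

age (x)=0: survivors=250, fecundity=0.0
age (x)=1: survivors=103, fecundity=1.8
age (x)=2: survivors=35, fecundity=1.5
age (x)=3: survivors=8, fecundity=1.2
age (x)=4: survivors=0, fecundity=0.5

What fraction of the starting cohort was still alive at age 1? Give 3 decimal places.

l_1 = n_1/n_0 = 103/250 = 0.412 → 0.412

0.412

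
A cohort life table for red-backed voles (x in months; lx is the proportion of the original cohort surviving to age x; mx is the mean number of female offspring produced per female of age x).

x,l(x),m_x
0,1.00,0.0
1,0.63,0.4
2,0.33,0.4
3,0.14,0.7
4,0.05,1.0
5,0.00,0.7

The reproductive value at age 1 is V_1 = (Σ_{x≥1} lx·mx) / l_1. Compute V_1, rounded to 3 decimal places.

lx·mx for x ≥ 1: 0.252, 0.132, 0.098, 0.05, 0 → sum = 0.532
V_1 = 0.532 / l_1 = 0.532 / 0.63 = 0.844444… → 0.844

0.844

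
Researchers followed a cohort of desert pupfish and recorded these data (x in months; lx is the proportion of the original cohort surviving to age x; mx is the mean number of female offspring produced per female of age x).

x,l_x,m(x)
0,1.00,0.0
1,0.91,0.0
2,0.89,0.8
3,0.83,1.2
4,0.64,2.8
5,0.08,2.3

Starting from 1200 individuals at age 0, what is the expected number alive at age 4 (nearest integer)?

768

Expected survivors = N0 · l_4 = 1200 × 0.64 = 768 → 768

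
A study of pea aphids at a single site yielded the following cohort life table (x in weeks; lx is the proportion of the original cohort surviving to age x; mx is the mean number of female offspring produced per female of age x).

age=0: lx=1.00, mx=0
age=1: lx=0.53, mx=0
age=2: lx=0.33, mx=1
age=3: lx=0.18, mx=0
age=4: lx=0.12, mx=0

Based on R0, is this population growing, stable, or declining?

R0 = Σ lx·mx = 0 + 0 + 0.33 + 0 + 0 = 0.33
R0 < 1, so the population is declining.

declining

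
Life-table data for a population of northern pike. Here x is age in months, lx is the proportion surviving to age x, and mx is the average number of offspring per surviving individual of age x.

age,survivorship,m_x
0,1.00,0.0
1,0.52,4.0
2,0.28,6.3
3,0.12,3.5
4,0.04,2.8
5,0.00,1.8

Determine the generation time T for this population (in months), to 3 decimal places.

1.672

lx·mx: 0, 2.08, 1.764, 0.42, 0.112, 0 → R0 = 4.376
x·lx·mx: 0, 2.08, 3.528, 1.26, 0.448, 0 → Σ = 7.316
T = 7.316 / 4.376 = 1.671846… → 1.672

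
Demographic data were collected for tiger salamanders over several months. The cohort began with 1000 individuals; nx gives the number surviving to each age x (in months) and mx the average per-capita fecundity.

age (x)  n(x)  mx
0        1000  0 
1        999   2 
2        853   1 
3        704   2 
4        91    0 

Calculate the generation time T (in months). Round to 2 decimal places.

lx = nx/n0 = nx/1000: 1, 0.999, 0.853, 0.704, 0.091
lx·mx: 0, 1.998, 0.853, 1.408, 0 → R0 = 4.259
x·lx·mx: 0, 1.998, 1.706, 4.224, 0 → Σ = 7.928
T = 7.928 / 4.259 = 1.86147… → 1.86

1.86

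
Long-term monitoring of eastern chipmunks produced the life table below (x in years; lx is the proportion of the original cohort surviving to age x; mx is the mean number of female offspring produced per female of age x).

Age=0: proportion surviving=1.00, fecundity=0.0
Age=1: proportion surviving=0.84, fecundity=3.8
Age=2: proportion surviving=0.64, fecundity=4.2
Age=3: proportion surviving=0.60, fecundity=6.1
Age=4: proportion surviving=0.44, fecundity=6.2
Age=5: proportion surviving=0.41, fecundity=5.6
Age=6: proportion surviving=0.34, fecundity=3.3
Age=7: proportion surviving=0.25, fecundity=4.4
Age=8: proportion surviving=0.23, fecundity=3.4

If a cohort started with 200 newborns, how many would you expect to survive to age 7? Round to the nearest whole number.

50

Expected survivors = N0 · l_7 = 200 × 0.25 = 50 → 50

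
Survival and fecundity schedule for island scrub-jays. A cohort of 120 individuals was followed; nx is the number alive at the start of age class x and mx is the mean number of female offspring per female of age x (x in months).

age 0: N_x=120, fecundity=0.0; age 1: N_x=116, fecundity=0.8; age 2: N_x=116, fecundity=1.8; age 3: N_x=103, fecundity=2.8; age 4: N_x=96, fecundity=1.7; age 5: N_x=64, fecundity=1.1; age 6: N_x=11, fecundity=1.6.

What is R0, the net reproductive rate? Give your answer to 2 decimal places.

lx = nx/n0 = nx/120: 1, 0.96667…, 0.96667…, 0.85833…, 0.8, 0.53333…, 0.09167…
lx·mx by age: 0, 0.773333…, 1.74…, 2.403333…, 1.36, 0.586667…, 0.146667…
R0 = Σ lx·mx = 7.01… → 7.01

7.01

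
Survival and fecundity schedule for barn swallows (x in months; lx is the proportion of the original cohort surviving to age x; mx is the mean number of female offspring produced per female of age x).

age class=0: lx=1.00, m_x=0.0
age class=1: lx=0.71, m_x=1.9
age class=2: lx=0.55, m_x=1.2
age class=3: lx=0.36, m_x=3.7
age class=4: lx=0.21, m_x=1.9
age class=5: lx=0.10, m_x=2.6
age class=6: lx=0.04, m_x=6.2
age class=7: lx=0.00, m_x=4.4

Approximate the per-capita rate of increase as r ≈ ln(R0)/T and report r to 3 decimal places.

R0 = Σ lx·mx = 0 + 1.349 + 0.66 + 1.332 + 0.399 + 0.26 + 0.248 + 0 = 4.248
Σ x·lx·mx = 11.049; T = 11.049/4.248 = 2.60099…
r ≈ ln(R0)/T = ln(4.248)/2.60099… = 0.55611… → 0.556

0.556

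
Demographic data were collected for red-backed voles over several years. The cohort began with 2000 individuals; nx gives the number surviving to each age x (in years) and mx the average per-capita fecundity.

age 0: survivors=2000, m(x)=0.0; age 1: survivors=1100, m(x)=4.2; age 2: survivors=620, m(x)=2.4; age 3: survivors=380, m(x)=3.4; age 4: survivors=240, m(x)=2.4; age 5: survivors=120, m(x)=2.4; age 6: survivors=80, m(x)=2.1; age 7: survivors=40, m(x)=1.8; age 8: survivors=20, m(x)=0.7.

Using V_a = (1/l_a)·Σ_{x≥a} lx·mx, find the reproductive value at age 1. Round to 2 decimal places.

lx = nx/n0 = nx/2000: 1, 0.55, 0.31, 0.19, 0.12, 0.06, 0.04, 0.02, 0.01
lx·mx for x ≥ 1: 2.31, 0.744, 0.646, 0.288, 0.144, 0.084, 0.036, 0.007 → sum = 4.259
V_1 = 4.259 / l_1 = 4.259 / 0.55 = 7.743636… → 7.74

7.74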